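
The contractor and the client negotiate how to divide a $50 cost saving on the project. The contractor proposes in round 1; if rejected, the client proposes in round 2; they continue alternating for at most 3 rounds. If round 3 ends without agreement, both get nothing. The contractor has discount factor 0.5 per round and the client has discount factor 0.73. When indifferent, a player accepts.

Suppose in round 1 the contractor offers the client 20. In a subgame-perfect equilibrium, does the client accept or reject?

Work out the client's continuation value if the offer is rejected.
Round 3 (the contractor proposes): rejection yields 0 for the client; the contractor offers 0 and keeps 50.
Round 2 (the client proposes): the contractor can get 50 next round, worth 0.5 × 50 = 25 now. The client offers 25 and keeps 50 − 25 = 25.
So by rejecting in round 1, the client gets 25 next round, worth 0.73 × 25 = 18.25 now.
Offer 20 ≥ 18.25, so the client accepts.

Accept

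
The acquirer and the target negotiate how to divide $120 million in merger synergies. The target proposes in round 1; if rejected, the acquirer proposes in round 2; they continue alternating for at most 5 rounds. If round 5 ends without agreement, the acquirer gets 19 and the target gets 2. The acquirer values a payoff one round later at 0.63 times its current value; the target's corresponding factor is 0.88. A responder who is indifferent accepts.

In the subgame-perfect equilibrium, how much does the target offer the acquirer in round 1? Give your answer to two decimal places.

Round 5 (the target proposes): the acquirer gets 19 if talks fail, so the target offers 19 and keeps 101.
Round 4 (the acquirer proposes): the target can get 101 next round, worth 0.88 × 101 = 88.88 now, so the acquirer offers 88.88, keeping 31.12.
Round 3 (the target proposes): the acquirer can get 31.12 next round, worth 0.63 × 31.12 = 19.6056 now. The target offers 19.6056 and keeps 120 − 19.6056 = 100.3944.
Round 2 (the acquirer proposes): the target can get 100.3944 next round, worth 0.88 × 100.3944 = 88.347072 now; the acquirer offers that and keeps 31.652928.
Round 1 (the target proposes): the acquirer can get 31.652928 next round, worth 0.63 × 31.652928 = 19.94134464 now, so the target offers 19.94134464, keeping 100.05865536.

19.94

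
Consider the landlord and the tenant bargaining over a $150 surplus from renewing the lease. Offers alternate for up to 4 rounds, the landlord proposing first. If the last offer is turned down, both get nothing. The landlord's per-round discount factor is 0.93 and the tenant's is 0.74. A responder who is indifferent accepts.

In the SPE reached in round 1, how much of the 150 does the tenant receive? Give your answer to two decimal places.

Round 4 (the tenant proposes): rejection yields 0 for the landlord; the tenant offers 0 and keeps 150.
Round 3 (the landlord proposes): the tenant can get 150 next round, worth 0.74 × 150 = 111 now. The landlord offers 111 and keeps 150 − 111 = 39.
Round 2 (the tenant proposes): the landlord can get 39 next round, worth 0.93 × 39 = 36.27 now. The tenant offers 36.27 and keeps 150 − 36.27 = 113.73.
Round 1 (the landlord proposes): the tenant can get 113.73 next round, worth 0.74 × 113.73 = 84.1602 now; the landlord offers that and keeps 65.8398.

84.16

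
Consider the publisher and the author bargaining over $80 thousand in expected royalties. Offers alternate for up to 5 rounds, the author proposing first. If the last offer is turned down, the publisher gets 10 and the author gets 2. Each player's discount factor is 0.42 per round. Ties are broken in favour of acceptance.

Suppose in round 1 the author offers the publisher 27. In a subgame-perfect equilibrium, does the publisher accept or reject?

Accept

Work out the publisher's continuation value if the offer is rejected.
Round 5 (the author proposes): the publisher gets 10 if talks fail, so the author offers 10 and keeps 70.
Round 4 (the publisher proposes): the author can get 70 next round, worth 0.42 × 70 = 29.4 now, so the publisher offers 29.4, keeping 50.6.
Round 3 (the author proposes): the publisher can get 50.6 next round, worth 0.42 × 50.6 = 21.252 now; the author offers that and keeps 58.748.
Round 2 (the publisher proposes): the author can get 58.748 next round, worth 0.42 × 58.748 = 24.67416 now, so the publisher offers 24.67416, keeping 55.32584.
So by rejecting in round 1, the publisher gets 55.32584 next round, worth 0.42 × 55.32584 = 23.2368528 now.
Offer 27 ≥ 23.2368528, so the publisher accepts.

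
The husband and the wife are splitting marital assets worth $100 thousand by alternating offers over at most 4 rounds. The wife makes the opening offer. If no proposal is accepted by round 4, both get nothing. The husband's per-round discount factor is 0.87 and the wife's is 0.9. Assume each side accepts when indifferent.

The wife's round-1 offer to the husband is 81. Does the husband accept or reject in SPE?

Round 4 (the husband proposes): rejection yields 0 for the wife; the husband offers 0 and keeps 100.
Round 3 (the wife proposes): the husband can get 100 next round, worth 0.87 × 100 = 87 now; the wife offers that and keeps 13.
Round 2 (the husband proposes): the wife can get 13 next round, worth 0.9 × 13 = 11.7 now; the husband offers that and keeps 88.3.
So by rejecting in round 1, the husband gets 88.3 next round, worth 0.87 × 88.3 = 76.821 now.
Offer 81 ≥ 76.821, so the husband accepts.

Accept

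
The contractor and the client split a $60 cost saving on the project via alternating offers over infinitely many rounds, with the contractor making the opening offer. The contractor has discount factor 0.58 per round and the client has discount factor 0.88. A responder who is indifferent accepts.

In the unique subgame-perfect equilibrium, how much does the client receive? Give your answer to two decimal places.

Let x be the contractor's share when the contractor proposes and y be the client's share when the client proposes.
The client accepts iff offered ≥ 0.88·y, so x = 60 − 0.88y. Symmetrically y = 60 − 0.58x.
Substituting: x = 60 − 0.88(60 − 0.58x), giving x(1 − 0.58·0.88) = 60(1 − 0.88).
So x = 60 × 0.12 / 0.4896 ≈ 14.7059, and the client receives 60 − x ≈ 45.2941.

45.29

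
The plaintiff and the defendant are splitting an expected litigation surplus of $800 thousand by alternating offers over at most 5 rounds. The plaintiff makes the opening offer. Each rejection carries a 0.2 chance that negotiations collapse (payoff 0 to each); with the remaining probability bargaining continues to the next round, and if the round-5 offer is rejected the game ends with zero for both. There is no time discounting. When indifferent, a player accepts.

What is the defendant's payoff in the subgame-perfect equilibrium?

209.92

By backward induction:
Round 5 (the plaintiff proposes): rejection yields 0 for the defendant; the plaintiff offers 0 and keeps 800.
Round 4 (the defendant proposes): rejecting gives the plaintiff an expected 0.8 × 800 = 640; the defendant offers that and keeps 160.
Round 3 (the plaintiff proposes): rejecting gives the defendant an expected 0.8 × 160 = 128, so the plaintiff offers 128, keeping 672.
Round 2 (the defendant proposes): rejecting gives the plaintiff an expected 0.8 × 672 = 537.6. The defendant offers 537.6 and keeps 800 − 537.6 = 262.4.
Round 1 (the plaintiff proposes): rejecting gives the defendant an expected 0.8 × 262.4 = 209.92, so the plaintiff offers 209.92, keeping 590.08.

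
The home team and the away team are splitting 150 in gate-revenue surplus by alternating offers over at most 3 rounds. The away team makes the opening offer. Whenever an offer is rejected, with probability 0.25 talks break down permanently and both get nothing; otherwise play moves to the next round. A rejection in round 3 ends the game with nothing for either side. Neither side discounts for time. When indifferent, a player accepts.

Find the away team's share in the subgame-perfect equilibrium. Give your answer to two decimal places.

Round 3 (the away team proposes): rejection yields 0 for the home team; the away team offers 0 and keeps 150.
Round 2 (the home team proposes): rejecting gives the away team an expected 0.75 × 150 = 112.5. The home team offers 112.5 and keeps 150 − 112.5 = 37.5.
Round 1 (the away team proposes): rejecting gives the home team an expected 0.75 × 37.5 = 28.125. The away team offers 28.125 and keeps 150 − 28.125 = 121.875.

121.88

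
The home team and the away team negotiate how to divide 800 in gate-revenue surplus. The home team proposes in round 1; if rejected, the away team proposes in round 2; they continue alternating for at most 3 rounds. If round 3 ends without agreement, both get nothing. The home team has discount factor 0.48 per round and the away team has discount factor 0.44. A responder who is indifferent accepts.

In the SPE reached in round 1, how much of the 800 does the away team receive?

Round 3 (the home team proposes): the away team will accept anything ≥ 0, so the home team offers 0 and keeps 800.
Round 2 (the away team proposes): the home team can get 800 next round, worth 0.48 × 800 = 384 now; the away team offers that and keeps 416.
Round 1 (the home team proposes): the away team can get 416 next round, worth 0.44 × 416 = 183.04 now, so the home team offers 183.04, keeping 616.96.

183.04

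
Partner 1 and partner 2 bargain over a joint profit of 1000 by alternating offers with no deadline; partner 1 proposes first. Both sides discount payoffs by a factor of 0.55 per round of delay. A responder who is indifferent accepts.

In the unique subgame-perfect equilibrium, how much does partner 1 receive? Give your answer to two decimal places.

Let x be partner 1's share when partner 1 proposes and y be partner 2's share when partner 2 proposes.
Partner 2 accepts iff offered ≥ 0.55·y, so x = 1000 − 0.55y. Symmetrically y = 1000 − 0.55x.
Substituting: x = 1000 − 0.55(1000 − 0.55x), giving x(1 − 0.55·0.55) = 1000(1 − 0.55).
So x = 1000 × 0.45 / 0.6975 ≈ 645.1613, and partner 2 receives 1000 − x ≈ 354.8387.

645.16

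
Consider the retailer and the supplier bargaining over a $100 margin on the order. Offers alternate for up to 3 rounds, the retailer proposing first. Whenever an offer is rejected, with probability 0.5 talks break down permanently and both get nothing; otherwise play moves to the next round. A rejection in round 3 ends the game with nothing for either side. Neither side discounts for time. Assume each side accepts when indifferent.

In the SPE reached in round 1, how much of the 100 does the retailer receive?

75

Round 3 (the retailer proposes): the supplier will accept anything ≥ 0, so the retailer offers 0 and keeps 100.
Round 2 (the supplier proposes): rejecting gives the retailer an expected 0.5 × 100 = 50, so the supplier offers 50, keeping 50.
Round 1 (the retailer proposes): rejecting gives the supplier an expected 0.5 × 50 = 25. The retailer offers 25 and keeps 100 − 25 = 75.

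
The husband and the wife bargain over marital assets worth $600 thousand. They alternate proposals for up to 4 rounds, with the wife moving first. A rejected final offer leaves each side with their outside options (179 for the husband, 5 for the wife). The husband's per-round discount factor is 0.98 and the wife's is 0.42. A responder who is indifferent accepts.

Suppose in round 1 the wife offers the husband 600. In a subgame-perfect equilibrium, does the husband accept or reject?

Work out the husband's continuation value if the offer is rejected.
Round 4 (the husband proposes): the wife gets 5 if talks fail, so the husband offers 5 and keeps 595.
Round 3 (the wife proposes): the husband can get 595 next round, worth 0.98 × 595 = 583.1 now, so the wife offers 583.1, keeping 16.9.
Round 2 (the husband proposes): the wife can get 16.9 next round, worth 0.42 × 16.9 = 7.098 now. The husband offers 7.098 and keeps 600 − 7.098 = 592.902.
So by rejecting in round 1, the husband gets 592.902 next round, worth 0.98 × 592.902 = 581.04396 now.
Offer 600 ≥ 581.04396, so the husband accepts.

Accept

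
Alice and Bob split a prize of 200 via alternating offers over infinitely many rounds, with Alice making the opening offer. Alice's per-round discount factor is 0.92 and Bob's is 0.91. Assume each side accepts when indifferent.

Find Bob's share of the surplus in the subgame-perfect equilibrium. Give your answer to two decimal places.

89.43

When Alice proposes, Bob accepts any offer worth at least 0.91 times what Bob would get by proposing next round; and vice versa.
This gives x = 200 − 0.91y and y = 200 − 0.92x, where x and y are each side's share when it proposes.
Hence (1 − 0.91·0.92)x = 200(1 − 0.91), i.e. 0.1628·x = 18.
x ≈ 110.5651; Bob's share is 200 − x ≈ 89.4349.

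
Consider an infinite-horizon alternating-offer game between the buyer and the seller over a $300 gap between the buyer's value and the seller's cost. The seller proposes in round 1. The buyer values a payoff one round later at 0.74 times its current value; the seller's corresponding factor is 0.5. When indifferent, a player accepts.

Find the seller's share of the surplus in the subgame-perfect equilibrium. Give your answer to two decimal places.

In a stationary SPE each proposer offers the other exactly their discounted continuation value.
If the seller keeps x when proposing and the buyer keeps y when proposing, then x = 300 − 0.74y and y = 300 − 0.5x.
Solving: x = 300(1 − 0.74) / (1 − 0.5·0.74) = 78 / 0.63 ≈ 123.8095.
The buyer gets 300 − 123.8095 ≈ 176.1905.

123.81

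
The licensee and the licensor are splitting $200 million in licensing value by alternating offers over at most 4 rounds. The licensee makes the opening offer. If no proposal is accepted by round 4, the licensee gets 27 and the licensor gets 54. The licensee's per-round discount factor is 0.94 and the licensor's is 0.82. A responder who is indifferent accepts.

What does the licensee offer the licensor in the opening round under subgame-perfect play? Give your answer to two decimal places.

119.19

Solve by backward induction from round 4.
Round 4 (the licensor proposes): the licensee gets 27 if talks fail, so the licensor offers 27 and keeps 173.
Round 3 (the licensee proposes): the licensor can get 173 next round, worth 0.82 × 173 = 141.86 now, so the licensee offers 141.86, keeping 58.14.
Round 2 (the licensor proposes): the licensee can get 58.14 next round, worth 0.94 × 58.14 = 54.6516 now; the licensor offers that and keeps 145.3484.
Round 1 (the licensee proposes): the licensor can get 145.3484 next round, worth 0.82 × 145.3484 = 119.185688 now; the licensee offers that and keeps 80.814312.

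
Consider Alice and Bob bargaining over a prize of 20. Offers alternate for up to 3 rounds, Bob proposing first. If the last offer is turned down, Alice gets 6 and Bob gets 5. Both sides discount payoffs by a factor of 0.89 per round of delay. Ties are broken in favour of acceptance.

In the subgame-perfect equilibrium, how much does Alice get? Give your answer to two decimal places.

6.71

Solve by backward induction from round 3.
Round 3 (Bob proposes): Alice gets 6 if talks fail, so Bob offers 6 and keeps 14.
Round 2 (Alice proposes): Bob can get 14 next round, worth 0.89 × 14 = 12.46 now. Alice offers 12.46 and keeps 20 − 12.46 = 7.54.
Round 1 (Bob proposes): Alice can get 7.54 next round, worth 0.89 × 7.54 = 6.7106 now, so Bob offers 6.7106, keeping 13.2894.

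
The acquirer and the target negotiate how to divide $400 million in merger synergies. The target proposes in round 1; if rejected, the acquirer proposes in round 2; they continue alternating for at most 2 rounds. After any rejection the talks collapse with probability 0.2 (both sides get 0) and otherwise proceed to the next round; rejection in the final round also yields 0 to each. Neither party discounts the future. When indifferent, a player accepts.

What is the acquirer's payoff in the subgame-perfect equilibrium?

320

Round 2 (the acquirer proposes): the target will accept anything ≥ 0, so the acquirer offers 0 and keeps 400.
Round 1 (the target proposes): rejecting gives the acquirer an expected 0.8 × 400 = 320, so the target offers 320, keeping 80.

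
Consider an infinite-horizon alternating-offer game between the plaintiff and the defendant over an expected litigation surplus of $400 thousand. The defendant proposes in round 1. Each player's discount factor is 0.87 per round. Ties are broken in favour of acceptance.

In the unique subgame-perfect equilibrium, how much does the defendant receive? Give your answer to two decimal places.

213.90

Let x be the defendant's share when the defendant proposes and y be the plaintiff's share when the plaintiff proposes.
The plaintiff accepts iff offered ≥ 0.87·y, so x = 400 − 0.87y. Symmetrically y = 400 − 0.87x.
Substituting: x = 400 − 0.87(400 − 0.87x), giving x(1 − 0.87·0.87) = 400(1 − 0.87).
So x = 400 × 0.13 / 0.2431 ≈ 213.9037, and the plaintiff receives 400 − x ≈ 186.0963.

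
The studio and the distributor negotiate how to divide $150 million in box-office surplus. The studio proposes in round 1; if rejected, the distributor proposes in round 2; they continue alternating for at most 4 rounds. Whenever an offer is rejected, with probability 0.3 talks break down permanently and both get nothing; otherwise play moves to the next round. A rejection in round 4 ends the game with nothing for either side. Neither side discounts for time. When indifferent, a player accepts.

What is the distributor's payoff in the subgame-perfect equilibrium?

82.95

Round 4 (the distributor proposes): the studio will accept anything ≥ 0, so the distributor offers 0 and keeps 150.
Round 3 (the studio proposes): rejecting gives the distributor an expected 0.7 × 150 = 105; the studio offers that and keeps 45.
Round 2 (the distributor proposes): rejecting gives the studio an expected 0.7 × 45 = 31.5, so the distributor offers 31.5, keeping 118.5.
Round 1 (the studio proposes): rejecting gives the distributor an expected 0.7 × 118.5 = 82.95, so the studio offers 82.95, keeping 67.05.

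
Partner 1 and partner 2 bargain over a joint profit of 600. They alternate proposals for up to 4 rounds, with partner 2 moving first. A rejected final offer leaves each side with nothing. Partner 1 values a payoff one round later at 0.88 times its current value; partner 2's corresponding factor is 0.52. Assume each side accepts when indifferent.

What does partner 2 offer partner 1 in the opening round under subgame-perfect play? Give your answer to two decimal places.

Work backward from the last round.
Round 4 (partner 1 proposes): rejection yields 0 for partner 2; partner 1 offers 0 and keeps 600.
Round 3 (partner 2 proposes): partner 1 can get 600 next round, worth 0.88 × 600 = 528 now. Partner 2 offers 528 and keeps 600 − 528 = 72.
Round 2 (partner 1 proposes): partner 2 can get 72 next round, worth 0.52 × 72 = 37.44 now; partner 1 offers that and keeps 562.56.
Round 1 (partner 2 proposes): partner 1 can get 562.56 next round, worth 0.88 × 562.56 = 495.0528 now. Partner 2 offers 495.0528 and keeps 600 − 495.0528 = 104.9472.

495.05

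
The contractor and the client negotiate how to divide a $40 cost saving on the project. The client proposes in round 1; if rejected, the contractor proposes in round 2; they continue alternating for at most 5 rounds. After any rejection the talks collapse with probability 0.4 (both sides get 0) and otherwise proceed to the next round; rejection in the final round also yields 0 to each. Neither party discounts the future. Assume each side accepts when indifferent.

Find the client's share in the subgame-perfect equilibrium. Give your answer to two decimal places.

26.94

By backward induction:
Round 5 (the client proposes): the contractor will accept anything ≥ 0, so the client offers 0 and keeps 40.
Round 4 (the contractor proposes): rejecting gives the client an expected 0.6 × 40 = 24; the contractor offers that and keeps 16.
Round 3 (the client proposes): rejecting gives the contractor an expected 0.6 × 16 = 9.6; the client offers that and keeps 30.4.
Round 2 (the contractor proposes): rejecting gives the client an expected 0.6 × 30.4 = 18.24. The contractor offers 18.24 and keeps 40 − 18.24 = 21.76.
Round 1 (the client proposes): rejecting gives the contractor an expected 0.6 × 21.76 = 13.056; the client offers that and keeps 26.944.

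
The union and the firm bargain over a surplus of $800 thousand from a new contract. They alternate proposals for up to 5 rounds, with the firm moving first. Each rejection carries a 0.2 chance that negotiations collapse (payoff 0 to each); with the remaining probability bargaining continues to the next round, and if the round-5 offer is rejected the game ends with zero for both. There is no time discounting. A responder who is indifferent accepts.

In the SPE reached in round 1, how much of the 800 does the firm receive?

Round 5 (the firm proposes): the union will accept anything ≥ 0, so the firm offers 0 and keeps 800.
Round 4 (the union proposes): rejecting gives the firm an expected 0.8 × 800 = 640, so the union offers 640, keeping 160.
Round 3 (the firm proposes): rejecting gives the union an expected 0.8 × 160 = 128, so the firm offers 128, keeping 672.
Round 2 (the union proposes): rejecting gives the firm an expected 0.8 × 672 = 537.6, so the union offers 537.6, keeping 262.4.
Round 1 (the firm proposes): rejecting gives the union an expected 0.8 × 262.4 = 209.92; the firm offers that and keeps 590.08.

590.08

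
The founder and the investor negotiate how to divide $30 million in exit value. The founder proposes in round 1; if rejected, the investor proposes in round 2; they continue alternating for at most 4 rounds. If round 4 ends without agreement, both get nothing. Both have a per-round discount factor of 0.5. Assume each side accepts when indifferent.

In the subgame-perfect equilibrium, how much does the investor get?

11.25

Round 4 (the investor proposes): the founder will accept anything ≥ 0, so the investor offers 0 and keeps 30.
Round 3 (the founder proposes): the investor can get 30 next round, worth 0.5 × 30 = 15 now, so the founder offers 15, keeping 15.
Round 2 (the investor proposes): the founder can get 15 next round, worth 0.5 × 15 = 7.5 now. The investor offers 7.5 and keeps 30 − 7.5 = 22.5.
Round 1 (the founder proposes): the investor can get 22.5 next round, worth 0.5 × 22.5 = 11.25 now; the founder offers that and keeps 18.75.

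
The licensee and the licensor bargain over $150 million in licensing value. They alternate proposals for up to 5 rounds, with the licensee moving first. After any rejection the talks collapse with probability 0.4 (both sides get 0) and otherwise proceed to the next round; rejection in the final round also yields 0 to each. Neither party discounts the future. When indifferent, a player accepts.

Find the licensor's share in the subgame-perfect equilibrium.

Round 5 (the licensee proposes): rejection yields 0 for the licensor; the licensee offers 0 and keeps 150.
Round 4 (the licensor proposes): rejecting gives the licensee an expected 0.6 × 150 = 90, so the licensor offers 90, keeping 60.
Round 3 (the licensee proposes): rejecting gives the licensor an expected 0.6 × 60 = 36. The licensee offers 36 and keeps 150 − 36 = 114.
Round 2 (the licensor proposes): rejecting gives the licensee an expected 0.6 × 114 = 68.4. The licensor offers 68.4 and keeps 150 − 68.4 = 81.6.
Round 1 (the licensee proposes): rejecting gives the licensor an expected 0.6 × 81.6 = 48.96, so the licensee offers 48.96, keeping 101.04.

48.96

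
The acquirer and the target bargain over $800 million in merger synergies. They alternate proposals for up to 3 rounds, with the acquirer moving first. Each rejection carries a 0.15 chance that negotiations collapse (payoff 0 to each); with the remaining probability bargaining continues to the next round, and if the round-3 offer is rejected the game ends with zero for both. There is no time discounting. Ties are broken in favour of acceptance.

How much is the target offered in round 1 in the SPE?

102

By backward induction:
Round 3 (the acquirer proposes): rejection yields 0 for the target; the acquirer offers 0 and keeps 800.
Round 2 (the target proposes): rejecting gives the acquirer an expected 0.85 × 800 = 680, so the target offers 680, keeping 120.
Round 1 (the acquirer proposes): rejecting gives the target an expected 0.85 × 120 = 102; the acquirer offers that and keeps 698.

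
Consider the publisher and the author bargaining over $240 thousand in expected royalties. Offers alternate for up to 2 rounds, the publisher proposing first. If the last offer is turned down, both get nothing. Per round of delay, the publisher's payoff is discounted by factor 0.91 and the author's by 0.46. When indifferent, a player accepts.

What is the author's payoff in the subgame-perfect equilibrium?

110.4

Round 2 (the author proposes): rejection yields 0 for the publisher; the author offers 0 and keeps 240.
Round 1 (the publisher proposes): the author can get 240 next round, worth 0.46 × 240 = 110.4 now, so the publisher offers 110.4, keeping 129.6.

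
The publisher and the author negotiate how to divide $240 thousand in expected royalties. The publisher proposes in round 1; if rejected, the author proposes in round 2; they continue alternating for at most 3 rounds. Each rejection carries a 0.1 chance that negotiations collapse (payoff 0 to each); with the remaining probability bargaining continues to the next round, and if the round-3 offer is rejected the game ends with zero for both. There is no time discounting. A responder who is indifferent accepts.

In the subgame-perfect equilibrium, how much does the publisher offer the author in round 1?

21.6

By backward induction:
Round 3 (the publisher proposes): rejection yields 0 for the author; the publisher offers 0 and keeps 240.
Round 2 (the author proposes): rejecting gives the publisher an expected 0.9 × 240 = 216. The author offers 216 and keeps 240 − 216 = 24.
Round 1 (the publisher proposes): rejecting gives the author an expected 0.9 × 24 = 21.6; the publisher offers that and keeps 218.4.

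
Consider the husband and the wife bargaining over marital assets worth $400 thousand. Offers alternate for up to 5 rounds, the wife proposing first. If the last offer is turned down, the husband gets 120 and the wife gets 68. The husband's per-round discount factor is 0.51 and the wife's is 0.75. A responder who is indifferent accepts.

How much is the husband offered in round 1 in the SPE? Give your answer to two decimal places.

88.06

Solve by backward induction from round 5.
Round 5 (the wife proposes): the husband gets 120 if talks fail, so the wife offers 120 and keeps 280.
Round 4 (the husband proposes): the wife can get 280 next round, worth 0.75 × 280 = 210 now. The husband offers 210 and keeps 400 − 210 = 190.
Round 3 (the wife proposes): the husband can get 190 next round, worth 0.51 × 190 = 96.9 now. The wife offers 96.9 and keeps 400 − 96.9 = 303.1.
Round 2 (the husband proposes): the wife can get 303.1 next round, worth 0.75 × 303.1 = 227.325 now, so the husband offers 227.325, keeping 172.675.
Round 1 (the wife proposes): the husband can get 172.675 next round, worth 0.51 × 172.675 = 88.06425 now. The wife offers 88.06425 and keeps 400 − 88.06425 = 311.93575.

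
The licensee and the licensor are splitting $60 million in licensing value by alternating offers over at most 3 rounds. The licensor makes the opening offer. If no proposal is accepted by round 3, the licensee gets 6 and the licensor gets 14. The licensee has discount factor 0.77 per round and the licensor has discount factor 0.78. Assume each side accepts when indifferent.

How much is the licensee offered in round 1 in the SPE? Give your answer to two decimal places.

13.77

Solve by backward induction from round 3.
Round 3 (the licensor proposes): the licensee gets 6 if talks fail, so the licensor offers 6 and keeps 54.
Round 2 (the licensee proposes): the licensor can get 54 next round, worth 0.78 × 54 = 42.12 now; the licensee offers that and keeps 17.88.
Round 1 (the licensor proposes): the licensee can get 17.88 next round, worth 0.77 × 17.88 = 13.7676 now; the licensor offers that and keeps 46.2324.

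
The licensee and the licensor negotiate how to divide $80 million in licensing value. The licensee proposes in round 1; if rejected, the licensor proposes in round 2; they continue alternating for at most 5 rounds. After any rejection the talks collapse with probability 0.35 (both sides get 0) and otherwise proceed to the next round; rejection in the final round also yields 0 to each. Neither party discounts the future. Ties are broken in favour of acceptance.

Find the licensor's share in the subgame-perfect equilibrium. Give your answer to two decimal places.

Round 5 (the licensee proposes): rejection yields 0 for the licensor; the licensee offers 0 and keeps 80.
Round 4 (the licensor proposes): rejecting gives the licensee an expected 0.65 × 80 = 52; the licensor offers that and keeps 28.
Round 3 (the licensee proposes): rejecting gives the licensor an expected 0.65 × 28 = 18.2. The licensee offers 18.2 and keeps 80 − 18.2 = 61.8.
Round 2 (the licensor proposes): rejecting gives the licensee an expected 0.65 × 61.8 = 40.17, so the licensor offers 40.17, keeping 39.83.
Round 1 (the licensee proposes): rejecting gives the licensor an expected 0.65 × 39.83 = 25.8895, so the licensee offers 25.8895, keeping 54.1105.

25.89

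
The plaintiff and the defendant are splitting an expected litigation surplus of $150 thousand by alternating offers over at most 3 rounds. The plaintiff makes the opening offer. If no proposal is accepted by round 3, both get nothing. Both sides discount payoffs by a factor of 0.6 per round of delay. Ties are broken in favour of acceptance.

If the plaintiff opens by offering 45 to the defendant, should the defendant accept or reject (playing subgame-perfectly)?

Round 3 (the plaintiff proposes): rejection yields 0 for the defendant; the plaintiff offers 0 and keeps 150.
Round 2 (the defendant proposes): the plaintiff can get 150 next round, worth 0.6 × 150 = 90 now, so the defendant offers 90, keeping 60.
So by rejecting in round 1, the defendant gets 60 next round, worth 0.6 × 60 = 36 now.
Offer 45 ≥ 36, so the defendant accepts.

Accept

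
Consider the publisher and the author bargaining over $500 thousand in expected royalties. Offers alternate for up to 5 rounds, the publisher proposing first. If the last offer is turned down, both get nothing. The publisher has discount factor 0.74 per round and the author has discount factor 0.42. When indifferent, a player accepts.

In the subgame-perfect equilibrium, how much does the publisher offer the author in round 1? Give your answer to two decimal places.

71.57

Solve by backward induction from round 5.
Round 5 (the publisher proposes): rejection yields 0 for the author; the publisher offers 0 and keeps 500.
Round 4 (the author proposes): the publisher can get 500 next round, worth 0.74 × 500 = 370 now. The author offers 370 and keeps 500 − 370 = 130.
Round 3 (the publisher proposes): the author can get 130 next round, worth 0.42 × 130 = 54.6 now; the publisher offers that and keeps 445.4.
Round 2 (the author proposes): the publisher can get 445.4 next round, worth 0.74 × 445.4 = 329.596 now. The author offers 329.596 and keeps 500 − 329.596 = 170.404.
Round 1 (the publisher proposes): the author can get 170.404 next round, worth 0.42 × 170.404 = 71.56968 now, so the publisher offers 71.56968, keeping 428.43032.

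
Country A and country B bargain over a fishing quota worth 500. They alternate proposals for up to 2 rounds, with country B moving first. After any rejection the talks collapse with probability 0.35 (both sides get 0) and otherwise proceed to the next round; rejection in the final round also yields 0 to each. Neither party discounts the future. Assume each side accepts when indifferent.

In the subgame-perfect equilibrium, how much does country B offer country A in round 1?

325

Round 2 (country A proposes): rejection yields 0 for country B; country A offers 0 and keeps 500.
Round 1 (country B proposes): rejecting gives country A an expected 0.65 × 500 = 325, so country B offers 325, keeping 175.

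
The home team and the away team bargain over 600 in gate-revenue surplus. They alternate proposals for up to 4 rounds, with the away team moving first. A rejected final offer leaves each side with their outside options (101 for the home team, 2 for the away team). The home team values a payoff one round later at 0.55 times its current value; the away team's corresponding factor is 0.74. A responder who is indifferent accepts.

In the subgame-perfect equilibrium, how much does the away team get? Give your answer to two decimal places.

380.34

Round 4 (the home team proposes): the away team gets 2 if talks fail, so the home team offers 2 and keeps 598.
Round 3 (the away team proposes): the home team can get 598 next round, worth 0.55 × 598 = 328.9 now, so the away team offers 328.9, keeping 271.1.
Round 2 (the home team proposes): the away team can get 271.1 next round, worth 0.74 × 271.1 = 200.614 now, so the home team offers 200.614, keeping 399.386.
Round 1 (the away team proposes): the home team can get 399.386 next round, worth 0.55 × 399.386 = 219.6623 now, so the away team offers 219.6623, keeping 380.3377.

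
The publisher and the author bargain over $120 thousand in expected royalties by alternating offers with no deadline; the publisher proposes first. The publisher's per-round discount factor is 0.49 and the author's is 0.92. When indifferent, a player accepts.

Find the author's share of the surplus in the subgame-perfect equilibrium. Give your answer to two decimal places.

In a stationary SPE each proposer offers the other exactly their discounted continuation value.
If the publisher keeps x when proposing and the author keeps y when proposing, then x = 120 − 0.92y and y = 120 − 0.49x.
Solving: x = 120(1 − 0.92) / (1 − 0.49·0.92) = 9.6 / 0.5492 ≈ 17.4800.
The author gets 120 − 17.4800 ≈ 102.5200.

102.52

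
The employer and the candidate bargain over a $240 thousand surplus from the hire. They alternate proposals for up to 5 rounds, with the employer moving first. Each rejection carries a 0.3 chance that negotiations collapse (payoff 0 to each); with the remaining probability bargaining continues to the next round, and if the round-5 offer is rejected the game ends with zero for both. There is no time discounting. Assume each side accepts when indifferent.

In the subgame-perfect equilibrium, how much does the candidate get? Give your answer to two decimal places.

Round 5 (the employer proposes): the candidate will accept anything ≥ 0, so the employer offers 0 and keeps 240.
Round 4 (the candidate proposes): rejecting gives the employer an expected 0.7 × 240 = 168. The candidate offers 168 and keeps 240 − 168 = 72.
Round 3 (the employer proposes): rejecting gives the candidate an expected 0.7 × 72 = 50.4. The employer offers 50.4 and keeps 240 − 50.4 = 189.6.
Round 2 (the candidate proposes): rejecting gives the employer an expected 0.7 × 189.6 = 132.72. The candidate offers 132.72 and keeps 240 − 132.72 = 107.28.
Round 1 (the employer proposes): rejecting gives the candidate an expected 0.7 × 107.28 = 75.096, so the employer offers 75.096, keeping 164.904.

75.10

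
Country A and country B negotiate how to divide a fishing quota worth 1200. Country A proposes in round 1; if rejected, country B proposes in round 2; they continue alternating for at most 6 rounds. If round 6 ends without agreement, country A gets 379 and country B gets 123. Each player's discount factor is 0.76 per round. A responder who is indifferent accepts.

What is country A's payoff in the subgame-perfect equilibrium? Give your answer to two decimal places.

Solve by backward induction from round 6.
Round 6 (country B proposes): country A gets 379 if talks fail, so country B offers 379 and keeps 821.
Round 5 (country A proposes): country B can get 821 next round, worth 0.76 × 821 = 623.96 now, so country A offers 623.96, keeping 576.04.
Round 4 (country B proposes): country A can get 576.04 next round, worth 0.76 × 576.04 = 437.7904 now, so country B offers 437.7904, keeping 762.2096.
Round 3 (country A proposes): country B can get 762.2096 next round, worth 0.76 × 762.2096 = 579.279296 now, so country A offers 579.279296, keeping 620.720704.
Round 2 (country B proposes): country A can get 620.720704 next round, worth 0.76 × 620.720704 = 471.74773504 now; country B offers that and keeps 728.25226496.
Round 1 (country A proposes): country B can get 728.25226496 next round, worth 0.76 × 728.25226496 = 553.4717213696 now; country A offers that and keeps 646.5282786304.

646.53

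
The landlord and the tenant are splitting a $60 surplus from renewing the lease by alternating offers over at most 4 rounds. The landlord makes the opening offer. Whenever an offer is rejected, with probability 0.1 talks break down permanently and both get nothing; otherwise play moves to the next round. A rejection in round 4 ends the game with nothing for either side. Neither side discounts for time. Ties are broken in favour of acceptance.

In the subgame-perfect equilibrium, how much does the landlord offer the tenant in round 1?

Round 4 (the tenant proposes): the landlord will accept anything ≥ 0, so the tenant offers 0 and keeps 60.
Round 3 (the landlord proposes): rejecting gives the tenant an expected 0.9 × 60 = 54. The landlord offers 54 and keeps 60 − 54 = 6.
Round 2 (the tenant proposes): rejecting gives the landlord an expected 0.9 × 6 = 5.4. The tenant offers 5.4 and keeps 60 − 5.4 = 54.6.
Round 1 (the landlord proposes): rejecting gives the tenant an expected 0.9 × 54.6 = 49.14. The landlord offers 49.14 and keeps 60 − 49.14 = 10.86.

49.14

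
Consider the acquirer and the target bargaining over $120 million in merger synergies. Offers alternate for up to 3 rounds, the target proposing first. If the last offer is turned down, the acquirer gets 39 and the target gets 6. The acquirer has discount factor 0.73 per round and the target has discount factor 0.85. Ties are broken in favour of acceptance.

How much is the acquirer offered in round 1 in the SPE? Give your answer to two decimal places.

37.34

Round 3 (the target proposes): the acquirer gets 39 if talks fail, so the target offers 39 and keeps 81.
Round 2 (the acquirer proposes): the target can get 81 next round, worth 0.85 × 81 = 68.85 now. The acquirer offers 68.85 and keeps 120 − 68.85 = 51.15.
Round 1 (the target proposes): the acquirer can get 51.15 next round, worth 0.73 × 51.15 = 37.3395 now. The target offers 37.3395 and keeps 120 − 37.3395 = 82.6605.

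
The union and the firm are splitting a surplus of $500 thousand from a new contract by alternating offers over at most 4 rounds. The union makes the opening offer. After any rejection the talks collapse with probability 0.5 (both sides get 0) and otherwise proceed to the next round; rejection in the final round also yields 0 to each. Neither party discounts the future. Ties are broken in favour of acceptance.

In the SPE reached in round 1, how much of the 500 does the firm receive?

Round 4 (the firm proposes): the union will accept anything ≥ 0, so the firm offers 0 and keeps 500.
Round 3 (the union proposes): rejecting gives the firm an expected 0.5 × 500 = 250, so the union offers 250, keeping 250.
Round 2 (the firm proposes): rejecting gives the union an expected 0.5 × 250 = 125. The firm offers 125 and keeps 500 − 125 = 375.
Round 1 (the union proposes): rejecting gives the firm an expected 0.5 × 375 = 187.5. The union offers 187.5 and keeps 500 − 187.5 = 312.5.

187.5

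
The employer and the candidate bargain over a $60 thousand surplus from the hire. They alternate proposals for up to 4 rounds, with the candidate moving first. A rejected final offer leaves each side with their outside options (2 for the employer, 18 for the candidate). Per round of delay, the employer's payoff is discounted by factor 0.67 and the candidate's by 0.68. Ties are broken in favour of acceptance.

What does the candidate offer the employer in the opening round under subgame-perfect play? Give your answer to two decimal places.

Round 4 (the employer proposes): the candidate gets 18 if talks fail, so the employer offers 18 and keeps 42.
Round 3 (the candidate proposes): the employer can get 42 next round, worth 0.67 × 42 = 28.14 now, so the candidate offers 28.14, keeping 31.86.
Round 2 (the employer proposes): the candidate can get 31.86 next round, worth 0.68 × 31.86 = 21.6648 now, so the employer offers 21.6648, keeping 38.3352.
Round 1 (the candidate proposes): the employer can get 38.3352 next round, worth 0.67 × 38.3352 = 25.684584 now. The candidate offers 25.684584 and keeps 60 − 25.684584 = 34.315416.

25.68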